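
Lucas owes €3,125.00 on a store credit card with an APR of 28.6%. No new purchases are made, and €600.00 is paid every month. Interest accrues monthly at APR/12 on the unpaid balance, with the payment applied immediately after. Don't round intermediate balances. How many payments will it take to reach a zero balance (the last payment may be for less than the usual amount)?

Monthly rate r = 28.6%/12 = 2.38333% = 0.0238333.
Recurrence: B ← B·(1+r) − €600.00.
Month 1: interest €74.48; balance after payment €2,599.48.
Month 2: interest €61.95; balance after payment €2,061.43.
Month 3: interest €49.13; balance after payment €1,510.56.
Month 4: interest €36.00; balance after payment €946.57.
Month 5: interest €22.56; balance after payment €369.13.
Month 6: interest €8.80; balance after payment €0.00.

6 months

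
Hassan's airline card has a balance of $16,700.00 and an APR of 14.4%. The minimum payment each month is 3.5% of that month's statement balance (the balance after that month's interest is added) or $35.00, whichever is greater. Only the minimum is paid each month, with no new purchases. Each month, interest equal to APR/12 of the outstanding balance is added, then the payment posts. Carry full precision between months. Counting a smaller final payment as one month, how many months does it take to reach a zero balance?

Monthly rate r = 14.4%/12 = 1.2% = 0.012.
While 3.5% of the post-interest balance exceeds $35.00, each month B ← (B·(1+r))·(1 − 0.035), i.e. B shrinks by the factor (1+r)·0.965 = 0.97658.
This holds for months 1–120. Entering month 121 the balance is $971.98; 3.5% of the post-interest balance is now below $35.00, so the flat $35.00 minimum applies from here.
From month 121 a fixed $35.00 at rate r clears $971.98 in 34 more payments. Total: 120 + 34 = 154 months.

154 months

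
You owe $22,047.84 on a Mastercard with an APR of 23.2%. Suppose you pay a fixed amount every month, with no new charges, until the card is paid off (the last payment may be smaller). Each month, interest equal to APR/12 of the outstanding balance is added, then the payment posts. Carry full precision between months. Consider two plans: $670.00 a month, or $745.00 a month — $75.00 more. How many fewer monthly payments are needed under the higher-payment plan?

Monthly rate r = 23.2%/12 = 1.93333% = 0.0193333.
At $670.00/mo: n = ⌈−ln(1 − rB₀/P)/ln(1+r)⌉ = 53 payments (last $540.88); total interest = total paid − $22,047.84 = $13,333.04.
At $745.00/mo: 45 payments (last $252.73); total interest $10,984.89.
Payments saved = 53 − 45 = 8.

8 fewer payments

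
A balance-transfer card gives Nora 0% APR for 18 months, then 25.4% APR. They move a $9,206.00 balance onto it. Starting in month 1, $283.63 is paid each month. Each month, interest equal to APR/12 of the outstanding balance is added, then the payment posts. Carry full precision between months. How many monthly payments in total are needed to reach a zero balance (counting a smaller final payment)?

Promo months 1–18 at r₀ = 0%/12 = 0; months 19+ at r₁ = 25.4%/12 = 0.0211667.
After month 18 (no interest yet): B = $9,206.00 − 18·$283.63 = $4,100.66.
Then at r₁ with $283.63/mo: n₂ = −ln(1 − r₁·B/P)/ln(1+r₁) ≈ 17.44 → 18 more payments.

36 months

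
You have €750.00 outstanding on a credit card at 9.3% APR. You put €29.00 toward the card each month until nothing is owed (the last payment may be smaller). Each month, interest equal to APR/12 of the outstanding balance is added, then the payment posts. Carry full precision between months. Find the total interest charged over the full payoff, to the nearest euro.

Monthly rate r = 9.3%/12 = 0.775% = 0.00775.
Payoff takes n = ⌈−ln(1 − rB₀/P)/ln(1+r)⌉ = ⌈28.974⌉ = 29 payments; the last is €28.25.
Total paid = 28·€29.00 + €28.25 = €840.25.
Total interest = total paid − principal = €840.25 − €750.00 = €90.25.

€90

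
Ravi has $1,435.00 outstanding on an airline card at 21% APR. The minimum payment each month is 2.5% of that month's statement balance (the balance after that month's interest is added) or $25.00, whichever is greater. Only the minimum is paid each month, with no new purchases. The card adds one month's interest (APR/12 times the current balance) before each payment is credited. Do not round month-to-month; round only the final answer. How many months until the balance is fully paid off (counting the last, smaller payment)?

Monthly rate r = 21%/12 = 1.75% = 0.0175.
While 2.5% of the post-interest balance exceeds $25.00, each month B ← (B·(1+r))·(1 − 0.025), i.e. B shrinks by the factor (1+r)·0.975 = 0.99206.
This holds for months 1–48. Entering month 49 the balance is $978.87; 2.5% of the post-interest balance is now below $25.00, so the flat $25.00 minimum applies from here.
From month 49 a fixed $25.00 at rate r clears $978.87 in 67 more payments. Total: 48 + 67 = 115 months.

115 months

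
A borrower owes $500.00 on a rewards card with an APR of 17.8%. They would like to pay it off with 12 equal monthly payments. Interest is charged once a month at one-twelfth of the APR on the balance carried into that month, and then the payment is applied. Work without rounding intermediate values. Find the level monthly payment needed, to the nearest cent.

Monthly rate r = 17.8%/12 = 1.48333% = 0.0148333.
Level-payment amortization: P = B₀·r / (1 − (1+r)^(−n)) = 500.00·0.0148333 / (1 − 1.01483^(−12)).
Denominator 1 − (1+r)^(−12) = 0.161962764.
P = 7.41667 / 0.161962764 ≈ 45.79.

$45.79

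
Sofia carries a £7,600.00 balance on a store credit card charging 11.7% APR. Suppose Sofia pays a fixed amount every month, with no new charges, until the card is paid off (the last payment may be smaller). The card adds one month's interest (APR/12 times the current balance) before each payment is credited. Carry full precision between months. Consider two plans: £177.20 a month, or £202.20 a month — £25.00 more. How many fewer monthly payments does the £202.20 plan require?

Monthly rate r = 11.7%/12 = 0.975% = 0.00975.
At £177.20/mo: n = ⌈−ln(1 − rB₀/P)/ln(1+r)⌉ = 56 payments (last £144.90); total interest = total paid − £7,600.00 = £2,290.90.
At £202.20/mo: 48 payments (last £8.70); total interest £1,912.10.
Payments saved = 56 − 48 = 8.

8 fewer payments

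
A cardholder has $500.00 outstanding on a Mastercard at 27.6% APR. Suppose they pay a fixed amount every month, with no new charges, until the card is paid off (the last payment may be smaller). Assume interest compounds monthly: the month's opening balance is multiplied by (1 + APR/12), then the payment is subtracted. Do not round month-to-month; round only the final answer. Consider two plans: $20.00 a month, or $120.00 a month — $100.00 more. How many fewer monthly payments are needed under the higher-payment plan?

Monthly rate r = 27.6%/12 = 2.3% = 0.023.
At $20.00/mo: n = ⌈−ln(1 − rB₀/P)/ln(1+r)⌉ = 38 payments (last $12.63); total interest = total paid − $500.00 = $252.63.
At $120.00/mo: 5 payments (last $51.96); total interest $31.96.
Payments saved = 38 − 5 = 33.

33 fewer payments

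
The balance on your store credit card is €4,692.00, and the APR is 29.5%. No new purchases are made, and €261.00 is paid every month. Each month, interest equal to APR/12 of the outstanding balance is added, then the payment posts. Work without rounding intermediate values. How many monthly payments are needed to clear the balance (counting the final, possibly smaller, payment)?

Monthly rate r = 29.5%/12 = 2.45833% = 0.0245833.
Recurrence: B ← B·(1+r) − €261.00.
Month 1: interest €115.34; balance after payment €4,546.35.
Month 2: interest €111.76; balance after payment €4,397.11.
Closed form: n = −ln(1 − rB₀/P)/ln(1+r) = −ln(0.55807)/ln(1.02458) ≈ 24.017, so the balance reaches zero during payment 25.

25 months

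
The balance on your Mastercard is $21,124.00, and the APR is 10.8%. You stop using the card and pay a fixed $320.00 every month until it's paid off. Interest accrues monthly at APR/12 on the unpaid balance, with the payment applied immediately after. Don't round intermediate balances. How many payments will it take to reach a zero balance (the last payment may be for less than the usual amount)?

101 payments

Monthly rate r = 10.8%/12 = 0.9% = 0.009.
Recurrence: B ← B·(1+r) − $320.00.
Month 1: interest $190.12; balance after payment $20,994.12.
Month 2: interest $188.95; balance after payment $20,863.06.
Closed form: n = −ln(1 − rB₀/P)/ln(1+r) = −ln(0.40589)/ln(1.009) ≈ 100.637, so the balance reaches zero during payment 101.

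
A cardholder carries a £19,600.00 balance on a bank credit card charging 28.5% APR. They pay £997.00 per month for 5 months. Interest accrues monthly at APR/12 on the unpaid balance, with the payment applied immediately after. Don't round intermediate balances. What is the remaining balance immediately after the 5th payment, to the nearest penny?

Monthly rate r = 28.5%/12 = 2.375% = 0.02375.
Each month: B ← B·(1+r) − £997.00.
Month 1: interest £465.50; balance after payment £19,068.50.
Month 2: interest £452.88; balance after payment £18,524.38.
Month 3: interest £439.95; balance after payment £17,967.33.
Month 4: interest £426.72; balance after payment £17,397.05.
Month 5: interest £413.18; balance after payment £16,813.23.

£16,813.23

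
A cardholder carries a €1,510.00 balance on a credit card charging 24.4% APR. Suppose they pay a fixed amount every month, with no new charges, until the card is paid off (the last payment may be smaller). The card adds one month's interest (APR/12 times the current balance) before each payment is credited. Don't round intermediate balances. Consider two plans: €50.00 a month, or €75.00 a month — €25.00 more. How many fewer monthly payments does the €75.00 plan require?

21 fewer payments

Monthly rate r = 24.4%/12 = 2.03333% = 0.0203333.
At €50.00/mo: n = ⌈−ln(1 − rB₀/P)/ln(1+r)⌉ = 48 payments (last €15.03); total interest = total paid − €1,510.00 = €855.03.
At €75.00/mo: 27 payments (last €12.08); total interest €452.08.
Payments saved = 48 − 27 = 21.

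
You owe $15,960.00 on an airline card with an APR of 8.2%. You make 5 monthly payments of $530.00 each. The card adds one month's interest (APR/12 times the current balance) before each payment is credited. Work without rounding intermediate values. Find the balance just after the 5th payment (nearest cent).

$13,826.34

Monthly rate r = 8.2%/12 = 0.683333% = 0.00683333.
Each month: B ← B·(1+r) − $530.00.
Month 1: interest $109.06; balance after payment $15,539.06.
Month 2: interest $106.18; balance after payment $15,115.24.
Month 3: interest $103.29; balance after payment $14,688.53.
Month 4: interest $100.37; balance after payment $14,258.90.
Month 5: interest $97.44; balance after payment $13,826.34.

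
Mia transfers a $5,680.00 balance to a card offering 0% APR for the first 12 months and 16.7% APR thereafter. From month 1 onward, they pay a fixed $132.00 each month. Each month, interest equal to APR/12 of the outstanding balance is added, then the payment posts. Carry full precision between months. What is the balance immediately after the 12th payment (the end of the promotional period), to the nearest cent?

Promo months 1–12 at r₀ = 0%/12 = 0; months 13+ at r₁ = 16.7%/12 = 0.0139167.
After month 12 (no interest yet): B = $5,680.00 − 12·$132.00 = $4,096.00.

$4,096.00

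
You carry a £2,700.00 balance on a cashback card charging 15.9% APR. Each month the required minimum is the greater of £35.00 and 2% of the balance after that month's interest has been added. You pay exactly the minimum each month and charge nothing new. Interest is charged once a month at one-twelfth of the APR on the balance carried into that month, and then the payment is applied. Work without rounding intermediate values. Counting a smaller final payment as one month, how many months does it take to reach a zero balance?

145 months

Monthly rate r = 15.9%/12 = 1.325% = 0.01325.
While 2% of the post-interest balance exceeds £35.00, each month B ← (B·(1+r))·(1 − 0.02), i.e. B shrinks by the factor (1+r)·0.98 = 0.99299.
This holds for months 1–64. Entering month 65 the balance is £1,720.66; 2% of the post-interest balance is now below £35.00, so the flat £35.00 minimum applies from here.
From month 65 a fixed £35.00 at rate r clears £1,720.66 in 81 more payments. Total: 64 + 81 = 145 months.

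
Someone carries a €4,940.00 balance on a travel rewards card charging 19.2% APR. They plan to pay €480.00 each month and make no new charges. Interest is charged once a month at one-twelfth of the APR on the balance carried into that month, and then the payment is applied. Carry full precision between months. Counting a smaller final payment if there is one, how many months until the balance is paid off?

12 months

Monthly rate r = 19.2%/12 = 1.6% = 0.016.
Recurrence: B ← B·(1+r) − €480.00.
Month 1: interest €79.04; balance after payment €4,539.04.
Month 2: interest €72.62; balance after payment €4,131.66.
Closed form: n = −ln(1 − rB₀/P)/ln(1+r) = −ln(0.83533)/ln(1.016) ≈ 11.335, so the balance reaches zero during payment 12.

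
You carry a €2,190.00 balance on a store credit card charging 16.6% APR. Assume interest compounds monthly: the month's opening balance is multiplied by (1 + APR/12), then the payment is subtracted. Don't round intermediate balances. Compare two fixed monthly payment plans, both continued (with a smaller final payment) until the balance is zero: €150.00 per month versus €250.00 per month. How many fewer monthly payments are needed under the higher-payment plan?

Monthly rate r = 16.6%/12 = 1.38333% = 0.0138333.
At €150.00/mo: n = ⌈−ln(1 − rB₀/P)/ln(1+r)⌉ = 17 payments (last €63.45); total interest = total paid − €2,190.00 = €273.45.
At €250.00/mo: 10 payments (last €101.01); total interest €161.01.
Payments saved = 17 − 10 = 7.

7 fewer payments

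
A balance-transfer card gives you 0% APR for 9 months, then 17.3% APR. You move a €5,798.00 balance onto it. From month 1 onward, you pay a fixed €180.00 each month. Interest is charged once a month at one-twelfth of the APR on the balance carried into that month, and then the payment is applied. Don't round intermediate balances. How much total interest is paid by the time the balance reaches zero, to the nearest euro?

Promo months 1–9 at r₀ = 0%/12 = 0; months 10+ at r₁ = 17.3%/12 = 0.0144167.
After month 9 (no interest yet): B = €5,798.00 − 9·€180.00 = €4,178.00.
Then at r₁ with €180.00/mo: n₂ = −ln(1 − r₁·B/P)/ln(1+r₁) ≈ 28.46 → 29 more payments.
Total paid = 37·€180.00 + €83.60 = €6,743.60; interest = €6,743.60 − €5,798.00 = €945.60.

€946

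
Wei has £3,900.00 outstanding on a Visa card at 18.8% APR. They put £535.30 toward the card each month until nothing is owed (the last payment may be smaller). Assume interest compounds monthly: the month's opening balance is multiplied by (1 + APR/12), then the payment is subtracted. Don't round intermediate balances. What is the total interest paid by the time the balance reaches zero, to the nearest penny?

£274.14

Monthly rate r = 18.8%/12 = 1.56667% = 0.0156667.
Payoff takes n = ⌈−ln(1 − rB₀/P)/ln(1+r)⌉ = ⌈7.796⌉ = 8 payments; the last is £427.04.
Total paid = 7·£535.30 + £427.04 = £4,174.14.
Total interest = total paid − principal = £4,174.14 − £3,900.00 = £274.14.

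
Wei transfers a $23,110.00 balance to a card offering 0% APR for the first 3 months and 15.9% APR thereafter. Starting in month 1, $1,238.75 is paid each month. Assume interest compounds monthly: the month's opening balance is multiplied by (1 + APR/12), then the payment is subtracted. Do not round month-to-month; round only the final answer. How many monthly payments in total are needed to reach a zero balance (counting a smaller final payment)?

21 payments

Promo months 1–3 at r₀ = 0%/12 = 0; months 4+ at r₁ = 15.9%/12 = 0.01325.
After month 3 (no interest yet): B = $23,110.00 − 3·$1,238.75 = $19,393.75.
Then at r₁ with $1,238.75/mo: n₂ = −ln(1 − r₁·B/P)/ln(1+r₁) ≈ 17.66 → 18 more payments.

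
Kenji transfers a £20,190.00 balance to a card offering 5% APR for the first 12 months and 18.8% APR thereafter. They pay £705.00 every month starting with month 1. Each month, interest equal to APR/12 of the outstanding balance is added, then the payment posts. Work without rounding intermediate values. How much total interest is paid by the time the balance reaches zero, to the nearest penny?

Promo months 1–12 at r₀ = 5%/12 = 0.00416667; months 13+ at r₁ = 18.8%/12 = 0.0156667.
After month 12: iterate B ← B·(1+r₀) − £705.00 for 12 months → £12,566.37.
Then at r₁ with £705.00/mo: n₂ = −ln(1 − r₁·B/P)/ln(1+r₁) ≈ 21.07 → 22 more payments.
Total paid = 33·£705.00 + £46.46 = £23,311.46; interest = £23,311.46 − £20,190.00 = £3,121.46.

£3,121.46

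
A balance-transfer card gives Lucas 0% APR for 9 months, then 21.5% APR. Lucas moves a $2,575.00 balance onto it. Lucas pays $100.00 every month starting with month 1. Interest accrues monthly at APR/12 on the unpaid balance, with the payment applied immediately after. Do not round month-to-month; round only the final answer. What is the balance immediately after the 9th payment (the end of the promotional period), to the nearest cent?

Promo months 1–9 at r₀ = 0%/12 = 0; months 10+ at r₁ = 21.5%/12 = 0.0179167.
After month 9 (no interest yet): B = $2,575.00 − 9·$100.00 = $1,675.00.

$1,675.00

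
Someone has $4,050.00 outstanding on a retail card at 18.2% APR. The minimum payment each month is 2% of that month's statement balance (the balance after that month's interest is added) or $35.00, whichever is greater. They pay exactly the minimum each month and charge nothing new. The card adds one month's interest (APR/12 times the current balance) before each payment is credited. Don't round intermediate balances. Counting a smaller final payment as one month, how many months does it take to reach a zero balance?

Monthly rate r = 18.2%/12 = 1.51667% = 0.0151667.
While 2% of the post-interest balance exceeds $35.00, each month B ← (B·(1+r))·(1 − 0.02), i.e. B shrinks by the factor (1+r)·0.98 = 0.99486.
This holds for months 1–166. Entering month 167 the balance is $1,722.60; 2% of the post-interest balance is now below $35.00, so the flat $35.00 minimum applies from here.
From month 167 a fixed $35.00 at rate r clears $1,722.60 in 92 more payments. Total: 166 + 92 = 258 months.

258 months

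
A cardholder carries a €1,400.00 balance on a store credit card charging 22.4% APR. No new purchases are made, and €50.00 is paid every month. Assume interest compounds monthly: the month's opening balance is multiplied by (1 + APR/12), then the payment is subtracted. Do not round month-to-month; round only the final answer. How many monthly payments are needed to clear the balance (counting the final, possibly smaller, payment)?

40 months

Monthly rate r = 22.4%/12 = 1.86667% = 0.0186667.
Recurrence: B ← B·(1+r) − €50.00.
Month 1: interest €26.13; balance after payment €1,376.13.
Month 2: interest €25.69; balance after payment €1,351.82.
Closed form: n = −ln(1 − rB₀/P)/ln(1+r) = −ln(0.47733)/ln(1.01867) ≈ 39.987, so the balance reaches zero during payment 40.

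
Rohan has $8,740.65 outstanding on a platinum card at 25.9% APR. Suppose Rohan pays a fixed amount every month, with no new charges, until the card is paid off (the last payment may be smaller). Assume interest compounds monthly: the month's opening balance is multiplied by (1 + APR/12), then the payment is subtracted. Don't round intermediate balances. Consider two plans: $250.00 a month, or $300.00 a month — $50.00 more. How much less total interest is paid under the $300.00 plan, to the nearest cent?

$2,523.27

Monthly rate r = 25.9%/12 = 2.15833% = 0.0215833.
At $250.00/mo: n = ⌈−ln(1 − rB₀/P)/ln(1+r)⌉ = 66 payments (last $198.45); total interest = total paid − $8,740.65 = $7,707.80.
At $300.00/mo: 47 payments (last $125.18); total interest $5,184.53.
Interest saved = $7,707.80 − $5,184.53 = $2,523.27.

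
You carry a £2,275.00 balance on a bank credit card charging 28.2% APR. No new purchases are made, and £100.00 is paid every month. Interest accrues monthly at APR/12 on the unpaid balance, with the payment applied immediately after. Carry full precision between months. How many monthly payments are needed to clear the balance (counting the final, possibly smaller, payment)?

33 payments

Monthly rate r = 28.2%/12 = 2.35% = 0.0235.
Recurrence: B ← B·(1+r) − £100.00.
Month 1: interest £53.46; balance after payment £2,228.46.
Month 2: interest £52.37; balance after payment £2,180.83.
Closed form: n = −ln(1 − rB₀/P)/ln(1+r) = −ln(0.46537)/ln(1.0235) ≈ 32.930, so the balance reaches zero during payment 33.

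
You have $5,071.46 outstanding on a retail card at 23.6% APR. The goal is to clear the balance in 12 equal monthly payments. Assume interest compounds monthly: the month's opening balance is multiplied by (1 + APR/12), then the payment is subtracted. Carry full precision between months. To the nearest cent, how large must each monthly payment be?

Monthly rate r = 23.6%/12 = 1.96667% = 0.0196667.
Level-payment amortization: P = B₀·r / (1 − (1+r)^(−n)) = 5071.46·0.0196667 / (1 − 1.01967^(−12)).
Denominator 1 − (1+r)^(−12) = 0.208408116.
P = 99.7387 / 0.208408116 ≈ 478.57.

$478.57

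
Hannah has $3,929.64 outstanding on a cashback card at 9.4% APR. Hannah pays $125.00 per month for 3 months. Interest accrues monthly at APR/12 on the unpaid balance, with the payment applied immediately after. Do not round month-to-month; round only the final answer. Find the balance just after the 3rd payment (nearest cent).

$3,644.77

Monthly rate r = 9.4%/12 = 0.783333% = 0.00783333.
Each month: B ← B·(1+r) − $125.00.
Month 1: interest $30.78; balance after payment $3,835.42.
Month 2: interest $30.04; balance after payment $3,740.47.
Month 3: interest $29.30; balance after payment $3,644.77.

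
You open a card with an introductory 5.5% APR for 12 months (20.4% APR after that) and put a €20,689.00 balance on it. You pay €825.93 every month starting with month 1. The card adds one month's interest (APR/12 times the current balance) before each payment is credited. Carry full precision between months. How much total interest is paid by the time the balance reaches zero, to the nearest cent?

€2,711.10

Promo months 1–12 at r₀ = 5.5%/12 = 0.00458333; months 13+ at r₁ = 20.4%/12 = 0.017.
After month 12: iterate B ← B·(1+r₀) − €825.93 for 12 months → €11,691.16.
Then at r₁ with €825.93/mo: n₂ = −ln(1 − r₁·B/P)/ln(1+r₁) ≈ 16.33 → 17 more payments.
Total paid = 28·€825.93 + €274.06 = €23,400.10; interest = €23,400.10 − €20,689.00 = €2,711.10.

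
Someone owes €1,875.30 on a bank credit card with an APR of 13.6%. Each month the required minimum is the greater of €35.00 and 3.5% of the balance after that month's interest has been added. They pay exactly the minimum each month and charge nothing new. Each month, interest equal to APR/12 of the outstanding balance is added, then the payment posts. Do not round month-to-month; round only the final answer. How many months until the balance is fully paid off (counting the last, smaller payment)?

Monthly rate r = 13.6%/12 = 1.13333% = 0.0113333.
While 3.5% of the post-interest balance exceeds €35.00, each month B ← (B·(1+r))·(1 − 0.035), i.e. B shrinks by the factor (1+r)·0.965 = 0.97594.
This holds for months 1–27. Entering month 28 the balance is €971.53; 3.5% of the post-interest balance is now below €35.00, so the flat €35.00 minimum applies from here.
From month 28 a fixed €35.00 at rate r clears €971.53 in 34 more payments. Total: 27 + 34 = 61 months.

61 months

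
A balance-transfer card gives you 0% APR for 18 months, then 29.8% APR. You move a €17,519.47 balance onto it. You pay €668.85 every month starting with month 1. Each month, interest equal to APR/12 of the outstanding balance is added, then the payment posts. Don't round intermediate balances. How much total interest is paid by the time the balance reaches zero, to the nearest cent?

Promo months 1–18 at r₀ = 0%/12 = 0; months 19+ at r₁ = 29.8%/12 = 0.0248333.
After month 18 (no interest yet): B = €17,519.47 − 18·€668.85 = €5,480.17.
Then at r₁ with €668.85/mo: n₂ = −ln(1 − r₁·B/P)/ln(1+r₁) ≈ 9.27 → 10 more payments.
Total paid = 27·€668.85 + €184.88 = €18,243.83; interest = €18,243.83 − €17,519.47 = €724.36.

€724.36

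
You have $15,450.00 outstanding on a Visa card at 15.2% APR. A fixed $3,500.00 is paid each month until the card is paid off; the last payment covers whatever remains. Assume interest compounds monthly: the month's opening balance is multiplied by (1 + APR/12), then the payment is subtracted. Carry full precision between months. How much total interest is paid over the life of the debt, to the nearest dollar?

$555

Monthly rate r = 15.2%/12 = 1.26667% = 0.0126667.
Payoff takes n = ⌈−ln(1 − rB₀/P)/ln(1+r)⌉ = ⌈4.571⌉ = 5 payments; the last is $2,004.62.
Total paid = 4·$3,500.00 + $2,004.62 = $16,004.62.
Total interest = total paid − principal = $16,004.62 − $15,450.00 = $554.62.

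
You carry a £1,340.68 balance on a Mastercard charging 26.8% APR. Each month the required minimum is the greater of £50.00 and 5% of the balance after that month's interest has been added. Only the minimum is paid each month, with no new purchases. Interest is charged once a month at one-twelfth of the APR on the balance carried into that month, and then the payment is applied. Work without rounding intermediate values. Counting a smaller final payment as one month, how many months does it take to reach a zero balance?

37 months

Monthly rate r = 26.8%/12 = 2.23333% = 0.0223333.
While 5% of the post-interest balance exceeds £50.00, each month B ← (B·(1+r))·(1 − 0.05), i.e. B shrinks by the factor (1+r)·0.95 = 0.97122.
This holds for months 1–11. Entering month 12 the balance is £972.31; 5% of the post-interest balance is now below £50.00, so the flat £50.00 minimum applies from here.
From month 12 a fixed £50.00 at rate r clears £972.31 in 26 more payments. Total: 11 + 26 = 37 months.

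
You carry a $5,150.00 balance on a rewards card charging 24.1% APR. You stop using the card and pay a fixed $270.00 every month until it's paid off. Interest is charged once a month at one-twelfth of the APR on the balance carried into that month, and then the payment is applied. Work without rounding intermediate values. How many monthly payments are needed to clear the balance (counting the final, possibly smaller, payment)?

25 months

Monthly rate r = 24.1%/12 = 2.00833% = 0.0200833.
Recurrence: B ← B·(1+r) − $270.00.
Month 1: interest $103.43; balance after payment $4,983.43.
Month 2: interest $100.08; balance after payment $4,813.51.
Closed form: n = −ln(1 − rB₀/P)/ln(1+r) = −ln(0.61693)/ln(1.02008) ≈ 24.291, so the balance reaches zero during payment 25.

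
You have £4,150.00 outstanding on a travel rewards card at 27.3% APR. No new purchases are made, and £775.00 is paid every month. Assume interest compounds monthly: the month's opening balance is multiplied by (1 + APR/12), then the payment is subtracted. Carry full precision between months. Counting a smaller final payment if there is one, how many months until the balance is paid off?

6 months

Monthly rate r = 27.3%/12 = 2.275% = 0.02275.
Recurrence: B ← B·(1+r) − £775.00.
Month 1: interest £94.41; balance after payment £3,469.41.
Month 2: interest £78.93; balance after payment £2,773.34.
Month 3: interest £63.09; balance after payment £2,061.44.
Month 4: interest £46.90; balance after payment £1,333.33.
Month 5: interest £30.33; balance after payment £588.67.
Month 6: interest £13.39; balance after payment £0.00.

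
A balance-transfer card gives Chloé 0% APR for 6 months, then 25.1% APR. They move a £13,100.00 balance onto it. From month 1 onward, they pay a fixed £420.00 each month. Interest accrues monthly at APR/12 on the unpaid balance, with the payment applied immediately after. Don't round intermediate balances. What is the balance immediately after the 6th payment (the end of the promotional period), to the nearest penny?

Promo months 1–6 at r₀ = 0%/12 = 0; months 7+ at r₁ = 25.1%/12 = 0.0209167.
After month 6 (no interest yet): B = £13,100.00 − 6·£420.00 = £10,580.00.

£10,580.00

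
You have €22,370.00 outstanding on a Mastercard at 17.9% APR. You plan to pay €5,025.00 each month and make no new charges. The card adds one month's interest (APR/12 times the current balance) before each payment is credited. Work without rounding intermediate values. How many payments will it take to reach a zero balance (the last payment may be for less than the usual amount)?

5 months

Monthly rate r = 17.9%/12 = 1.49167% = 0.0149167.
Recurrence: B ← B·(1+r) − €5,025.00.
Month 1: interest €333.69; balance after payment €17,678.69.
Month 2: interest €263.71; balance after payment €12,917.39.
Month 3: interest €192.68; balance after payment €8,085.08.
Month 4: interest €120.60; balance after payment €3,180.68.
Month 5: interest €47.45; balance after payment €0.00.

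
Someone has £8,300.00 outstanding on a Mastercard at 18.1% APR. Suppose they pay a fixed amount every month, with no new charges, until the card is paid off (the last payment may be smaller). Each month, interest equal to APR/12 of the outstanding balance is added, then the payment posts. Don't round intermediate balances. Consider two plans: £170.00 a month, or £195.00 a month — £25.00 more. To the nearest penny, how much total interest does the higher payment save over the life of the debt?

£1,760.89

Monthly rate r = 18.1%/12 = 1.50833% = 0.0150833.
At £170.00/mo: n = ⌈−ln(1 − rB₀/P)/ln(1+r)⌉ = 90 payments (last £11.56); total interest = total paid − £8,300.00 = £6,841.56.
At £195.00/mo: 69 payments (last £120.67); total interest £5,080.67.
Interest saved = £6,841.56 − £5,080.67 = £1,760.89.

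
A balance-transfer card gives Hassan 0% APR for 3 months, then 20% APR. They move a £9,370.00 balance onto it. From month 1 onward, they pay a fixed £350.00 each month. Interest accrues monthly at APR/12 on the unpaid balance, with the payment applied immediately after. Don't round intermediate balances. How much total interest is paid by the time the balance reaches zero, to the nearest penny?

£2,363.19

Promo months 1–3 at r₀ = 0%/12 = 0; months 4+ at r₁ = 20%/12 = 0.0166667.
After month 3 (no interest yet): B = £9,370.00 − 3·£350.00 = £8,320.00.
Then at r₁ with £350.00/mo: n₂ = −ln(1 − r₁·B/P)/ln(1+r₁) ≈ 30.52 → 31 more payments.
Total paid = 33·£350.00 + £183.19 = £11,733.19; interest = £11,733.19 − £9,370.00 = £2,363.19.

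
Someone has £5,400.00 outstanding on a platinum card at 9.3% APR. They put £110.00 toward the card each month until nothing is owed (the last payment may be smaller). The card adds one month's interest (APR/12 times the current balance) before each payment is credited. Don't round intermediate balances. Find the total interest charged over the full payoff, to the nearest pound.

£1,422

Monthly rate r = 9.3%/12 = 0.775% = 0.00775.
Payoff takes n = ⌈−ln(1 − rB₀/P)/ln(1+r)⌉ = ⌈62.016⌉ = 63 payments; the last is £1.74.
Total paid = 62·£110.00 + £1.74 = £6,821.74.
Total interest = total paid − principal = £6,821.74 − £5,400.00 = £1,421.74.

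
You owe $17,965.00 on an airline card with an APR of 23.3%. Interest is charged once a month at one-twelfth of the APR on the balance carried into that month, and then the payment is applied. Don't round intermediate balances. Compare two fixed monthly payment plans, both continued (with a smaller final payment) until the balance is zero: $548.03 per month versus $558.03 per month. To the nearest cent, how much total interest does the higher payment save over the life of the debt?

Monthly rate r = 23.3%/12 = 1.94167% = 0.0194167.
At $548.03/mo: n = ⌈−ln(1 − rB₀/P)/ln(1+r)⌉ = 53 payments (last $342.73); total interest = total paid − $17,965.00 = $10,875.29.
At $558.03/mo: 52 payments (last $9.29); total interest $10,503.82.
Interest saved = $10,875.29 − $10,503.82 = $371.47.

$371.47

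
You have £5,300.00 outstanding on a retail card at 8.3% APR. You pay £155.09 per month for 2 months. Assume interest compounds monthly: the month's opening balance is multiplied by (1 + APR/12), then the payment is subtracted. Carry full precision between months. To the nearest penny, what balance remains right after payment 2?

Monthly rate r = 8.3%/12 = 0.691667% = 0.00691667.
Each month: B ← B·(1+r) − £155.09.
Month 1: interest £36.66; balance after payment £5,181.57.
Month 2: interest £35.84; balance after payment £5,062.32.

£5,062.32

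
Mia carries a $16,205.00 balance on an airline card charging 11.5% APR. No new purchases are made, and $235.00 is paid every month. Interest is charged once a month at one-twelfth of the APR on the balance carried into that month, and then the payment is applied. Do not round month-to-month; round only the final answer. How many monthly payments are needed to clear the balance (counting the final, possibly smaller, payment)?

114 payments

Monthly rate r = 11.5%/12 = 0.958333% = 0.00958333.
Recurrence: B ← B·(1+r) − $235.00.
Month 1: interest $155.30; balance after payment $16,125.30.
Month 2: interest $154.53; balance after payment $16,044.83.
Closed form: n = −ln(1 − rB₀/P)/ln(1+r) = −ln(0.33916)/ln(1.00958) ≈ 113.370, so the balance reaches zero during payment 114.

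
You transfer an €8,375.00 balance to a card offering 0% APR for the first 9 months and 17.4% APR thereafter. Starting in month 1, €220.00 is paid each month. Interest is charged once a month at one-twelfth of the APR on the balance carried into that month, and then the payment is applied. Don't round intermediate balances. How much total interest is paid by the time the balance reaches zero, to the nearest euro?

Promo months 1–9 at r₀ = 0%/12 = 0; months 10+ at r₁ = 17.4%/12 = 0.0145.
After month 9 (no interest yet): B = €8,375.00 − 9·€220.00 = €6,395.00.
Then at r₁ with €220.00/mo: n₂ = −ln(1 − r₁·B/P)/ln(1+r₁) ≈ 38.02 → 39 more payments.
Total paid = 47·€220.00 + €3.90 = €10,343.90; interest = €10,343.90 − €8,375.00 = €1,968.90.

€1,969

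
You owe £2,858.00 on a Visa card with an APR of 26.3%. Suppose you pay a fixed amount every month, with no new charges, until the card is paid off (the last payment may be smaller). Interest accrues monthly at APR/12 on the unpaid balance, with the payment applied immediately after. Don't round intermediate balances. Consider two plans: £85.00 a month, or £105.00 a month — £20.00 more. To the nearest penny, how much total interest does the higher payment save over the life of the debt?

£839.11

Monthly rate r = 26.3%/12 = 2.19167% = 0.0219167.
At £85.00/mo: n = ⌈−ln(1 − rB₀/P)/ln(1+r)⌉ = 62 payments (last £50.42); total interest = total paid − £2,858.00 = £2,377.42.
At £105.00/mo: 42 payments (last £91.31); total interest £1,538.31.
Interest saved = £2,377.42 − £1,538.31 = £839.11.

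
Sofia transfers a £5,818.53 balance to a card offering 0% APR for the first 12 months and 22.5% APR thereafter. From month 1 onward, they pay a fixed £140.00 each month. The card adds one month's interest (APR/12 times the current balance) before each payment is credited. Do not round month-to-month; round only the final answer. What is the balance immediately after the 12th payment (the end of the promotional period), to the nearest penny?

Promo months 1–12 at r₀ = 0%/12 = 0; months 13+ at r₁ = 22.5%/12 = 0.01875.
After month 12 (no interest yet): B = £5,818.53 − 12·£140.00 = £4,138.53.

£4,138.53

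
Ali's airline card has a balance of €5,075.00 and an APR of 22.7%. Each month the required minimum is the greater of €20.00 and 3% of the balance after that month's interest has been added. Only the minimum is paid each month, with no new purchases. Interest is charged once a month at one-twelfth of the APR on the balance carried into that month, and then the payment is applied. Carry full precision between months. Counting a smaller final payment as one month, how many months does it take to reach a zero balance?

227 months

Monthly rate r = 22.7%/12 = 1.89167% = 0.0189167.
While 3% of the post-interest balance exceeds €20.00, each month B ← (B·(1+r))·(1 − 0.03), i.e. B shrinks by the factor (1+r)·0.97 = 0.98835.
This holds for months 1–175. Entering month 176 the balance is €652.76; 3% of the post-interest balance is now below €20.00, so the flat €20.00 minimum applies from here.
From month 176 a fixed €20.00 at rate r clears €652.76 in 52 more payments. Total: 175 + 52 = 227 months.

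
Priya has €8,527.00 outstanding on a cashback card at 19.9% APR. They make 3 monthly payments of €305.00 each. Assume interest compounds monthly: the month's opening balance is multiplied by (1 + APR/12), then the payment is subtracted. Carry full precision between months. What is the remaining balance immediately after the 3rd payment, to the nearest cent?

Monthly rate r = 19.9%/12 = 1.65833% = 0.0165833.
Each month: B ← B·(1+r) − €305.00.
Month 1: interest €141.41; balance after payment €8,363.41.
Month 2: interest €138.69; balance after payment €8,197.10.
Month 3: interest €135.94; balance after payment €8,028.03.

€8,028.03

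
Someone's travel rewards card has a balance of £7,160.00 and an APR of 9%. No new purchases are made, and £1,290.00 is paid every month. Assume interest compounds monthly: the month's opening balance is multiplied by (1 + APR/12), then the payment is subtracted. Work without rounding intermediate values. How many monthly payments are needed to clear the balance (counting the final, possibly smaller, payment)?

Monthly rate r = 9%/12 = 0.75% = 0.0075.
Recurrence: B ← B·(1+r) − £1,290.00.
Month 1: interest £53.70; balance after payment £5,923.70.
Month 2: interest £44.43; balance after payment £4,678.13.
Month 3: interest £35.09; balance after payment £3,423.21.
Month 4: interest £25.67; balance after payment £2,158.89.
Month 5: interest £16.19; balance after payment £885.08.
Month 6: interest £6.64; balance after payment £0.00.

6 months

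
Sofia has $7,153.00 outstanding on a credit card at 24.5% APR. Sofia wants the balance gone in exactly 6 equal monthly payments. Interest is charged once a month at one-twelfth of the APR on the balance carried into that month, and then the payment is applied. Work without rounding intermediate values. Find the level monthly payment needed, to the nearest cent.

$1,278.79

Monthly rate r = 24.5%/12 = 2.04167% = 0.0204167.
Level-payment amortization: P = B₀·r / (1 − (1+r)^(−n)) = 7153.00·0.0204167 / (1 − 1.02042^(−6)).
Denominator 1 − (1+r)^(−6) = 0.11420191.
P = 146.04 / 0.11420191 ≈ 1278.79.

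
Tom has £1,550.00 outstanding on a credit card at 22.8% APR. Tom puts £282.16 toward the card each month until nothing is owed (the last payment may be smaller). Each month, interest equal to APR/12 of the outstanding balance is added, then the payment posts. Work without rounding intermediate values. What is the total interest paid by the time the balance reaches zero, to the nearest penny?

£102.83

Monthly rate r = 22.8%/12 = 1.9% = 0.019.
Payoff takes n = ⌈−ln(1 − rB₀/P)/ln(1+r)⌉ = ⌈5.857⌉ = 6 payments; the last is £242.03.
Total paid = 5·£282.16 + £242.03 = £1,652.83.
Total interest = total paid − principal = £1,652.83 − £1,550.00 = £102.83.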